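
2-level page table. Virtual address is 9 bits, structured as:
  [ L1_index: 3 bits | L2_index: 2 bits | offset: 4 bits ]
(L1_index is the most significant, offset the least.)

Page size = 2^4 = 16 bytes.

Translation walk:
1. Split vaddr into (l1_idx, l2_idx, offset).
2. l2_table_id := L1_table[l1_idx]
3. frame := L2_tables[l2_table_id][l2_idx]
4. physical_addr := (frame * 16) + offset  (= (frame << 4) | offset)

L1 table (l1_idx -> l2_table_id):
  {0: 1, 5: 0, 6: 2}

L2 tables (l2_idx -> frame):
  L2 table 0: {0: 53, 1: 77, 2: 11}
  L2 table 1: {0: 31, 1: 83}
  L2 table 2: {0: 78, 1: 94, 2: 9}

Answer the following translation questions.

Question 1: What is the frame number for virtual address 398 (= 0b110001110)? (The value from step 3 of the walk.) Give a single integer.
Answer: 78

Derivation:
vaddr = 398: l1_idx=6, l2_idx=0
L1[6] = 2; L2[2][0] = 78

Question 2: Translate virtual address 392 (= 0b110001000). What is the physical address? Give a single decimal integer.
Answer: 1256

Derivation:
vaddr = 392 = 0b110001000
Split: l1_idx=6, l2_idx=0, offset=8
L1[6] = 2
L2[2][0] = 78
paddr = 78 * 16 + 8 = 1256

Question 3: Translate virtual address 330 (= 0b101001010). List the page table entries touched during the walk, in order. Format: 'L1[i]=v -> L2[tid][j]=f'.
Answer: L1[5]=0 -> L2[0][0]=53

Derivation:
vaddr = 330 = 0b101001010
Split: l1_idx=5, l2_idx=0, offset=10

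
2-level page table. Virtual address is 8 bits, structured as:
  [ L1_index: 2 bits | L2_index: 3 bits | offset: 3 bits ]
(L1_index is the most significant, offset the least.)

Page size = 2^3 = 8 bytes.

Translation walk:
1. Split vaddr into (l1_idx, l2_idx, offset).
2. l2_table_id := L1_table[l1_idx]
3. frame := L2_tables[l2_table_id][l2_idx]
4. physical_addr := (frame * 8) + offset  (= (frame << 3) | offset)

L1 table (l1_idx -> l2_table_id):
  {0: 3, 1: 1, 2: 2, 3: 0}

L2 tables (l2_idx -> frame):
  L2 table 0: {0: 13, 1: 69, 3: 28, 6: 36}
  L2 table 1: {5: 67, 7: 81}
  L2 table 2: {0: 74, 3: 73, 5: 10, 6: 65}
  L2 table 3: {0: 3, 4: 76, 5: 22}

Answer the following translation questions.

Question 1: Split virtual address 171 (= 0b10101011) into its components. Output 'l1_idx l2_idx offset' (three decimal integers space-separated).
Answer: 2 5 3

Derivation:
vaddr = 171 = 0b10101011
  top 2 bits -> l1_idx = 2
  next 3 bits -> l2_idx = 5
  bottom 3 bits -> offset = 3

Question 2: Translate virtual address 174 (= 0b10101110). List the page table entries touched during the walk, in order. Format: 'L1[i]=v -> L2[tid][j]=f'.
Answer: L1[2]=2 -> L2[2][5]=10

Derivation:
vaddr = 174 = 0b10101110
Split: l1_idx=2, l2_idx=5, offset=6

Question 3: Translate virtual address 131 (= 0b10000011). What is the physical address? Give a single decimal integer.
Answer: 595

Derivation:
vaddr = 131 = 0b10000011
Split: l1_idx=2, l2_idx=0, offset=3
L1[2] = 2
L2[2][0] = 74
paddr = 74 * 8 + 3 = 595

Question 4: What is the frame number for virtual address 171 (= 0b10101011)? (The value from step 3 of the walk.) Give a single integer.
vaddr = 171: l1_idx=2, l2_idx=5
L1[2] = 2; L2[2][5] = 10

Answer: 10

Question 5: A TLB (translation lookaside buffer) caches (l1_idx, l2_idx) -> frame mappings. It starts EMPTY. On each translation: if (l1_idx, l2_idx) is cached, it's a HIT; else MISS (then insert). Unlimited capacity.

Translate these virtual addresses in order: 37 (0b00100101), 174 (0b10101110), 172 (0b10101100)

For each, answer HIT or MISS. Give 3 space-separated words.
Answer: MISS MISS HIT

Derivation:
vaddr=37: (0,4) not in TLB -> MISS, insert
vaddr=174: (2,5) not in TLB -> MISS, insert
vaddr=172: (2,5) in TLB -> HIT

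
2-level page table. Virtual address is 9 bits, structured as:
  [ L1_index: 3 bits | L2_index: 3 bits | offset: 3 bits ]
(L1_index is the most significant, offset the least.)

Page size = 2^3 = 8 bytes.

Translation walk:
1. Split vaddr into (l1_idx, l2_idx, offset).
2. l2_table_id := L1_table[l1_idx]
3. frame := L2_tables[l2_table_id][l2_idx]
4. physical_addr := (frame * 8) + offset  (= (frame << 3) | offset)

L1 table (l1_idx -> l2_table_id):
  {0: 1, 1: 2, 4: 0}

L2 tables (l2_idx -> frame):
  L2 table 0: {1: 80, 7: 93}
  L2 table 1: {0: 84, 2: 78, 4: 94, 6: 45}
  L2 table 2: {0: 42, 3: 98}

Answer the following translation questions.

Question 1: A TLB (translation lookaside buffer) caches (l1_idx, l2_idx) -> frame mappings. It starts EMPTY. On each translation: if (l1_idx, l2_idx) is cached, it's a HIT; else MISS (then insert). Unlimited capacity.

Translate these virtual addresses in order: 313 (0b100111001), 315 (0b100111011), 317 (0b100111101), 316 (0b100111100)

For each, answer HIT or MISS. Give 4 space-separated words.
Answer: MISS HIT HIT HIT

Derivation:
vaddr=313: (4,7) not in TLB -> MISS, insert
vaddr=315: (4,7) in TLB -> HIT
vaddr=317: (4,7) in TLB -> HIT
vaddr=316: (4,7) in TLB -> HIT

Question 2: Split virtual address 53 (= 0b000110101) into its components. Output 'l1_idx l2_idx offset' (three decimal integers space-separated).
Answer: 0 6 5

Derivation:
vaddr = 53 = 0b000110101
  top 3 bits -> l1_idx = 0
  next 3 bits -> l2_idx = 6
  bottom 3 bits -> offset = 5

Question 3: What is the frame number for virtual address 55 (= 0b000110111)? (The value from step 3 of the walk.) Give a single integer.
Answer: 45

Derivation:
vaddr = 55: l1_idx=0, l2_idx=6
L1[0] = 1; L2[1][6] = 45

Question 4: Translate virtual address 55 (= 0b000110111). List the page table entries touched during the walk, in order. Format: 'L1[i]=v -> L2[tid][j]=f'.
vaddr = 55 = 0b000110111
Split: l1_idx=0, l2_idx=6, offset=7

Answer: L1[0]=1 -> L2[1][6]=45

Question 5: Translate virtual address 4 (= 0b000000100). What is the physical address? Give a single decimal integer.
Answer: 676

Derivation:
vaddr = 4 = 0b000000100
Split: l1_idx=0, l2_idx=0, offset=4
L1[0] = 1
L2[1][0] = 84
paddr = 84 * 8 + 4 = 676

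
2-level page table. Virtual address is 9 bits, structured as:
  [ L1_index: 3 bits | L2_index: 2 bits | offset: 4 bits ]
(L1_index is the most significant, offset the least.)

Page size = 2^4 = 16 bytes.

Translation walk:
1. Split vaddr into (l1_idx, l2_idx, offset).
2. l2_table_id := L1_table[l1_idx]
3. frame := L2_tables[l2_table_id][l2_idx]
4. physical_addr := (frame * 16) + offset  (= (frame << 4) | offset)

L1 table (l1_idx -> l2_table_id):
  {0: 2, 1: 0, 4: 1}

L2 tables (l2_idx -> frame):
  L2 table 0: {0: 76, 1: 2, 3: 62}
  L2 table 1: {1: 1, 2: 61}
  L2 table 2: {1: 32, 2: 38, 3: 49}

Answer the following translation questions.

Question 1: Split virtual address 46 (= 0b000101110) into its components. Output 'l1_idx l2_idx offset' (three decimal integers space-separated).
vaddr = 46 = 0b000101110
  top 3 bits -> l1_idx = 0
  next 2 bits -> l2_idx = 2
  bottom 4 bits -> offset = 14

Answer: 0 2 14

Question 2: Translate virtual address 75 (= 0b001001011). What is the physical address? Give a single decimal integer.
Answer: 1227

Derivation:
vaddr = 75 = 0b001001011
Split: l1_idx=1, l2_idx=0, offset=11
L1[1] = 0
L2[0][0] = 76
paddr = 76 * 16 + 11 = 1227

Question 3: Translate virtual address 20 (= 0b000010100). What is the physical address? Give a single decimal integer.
vaddr = 20 = 0b000010100
Split: l1_idx=0, l2_idx=1, offset=4
L1[0] = 2
L2[2][1] = 32
paddr = 32 * 16 + 4 = 516

Answer: 516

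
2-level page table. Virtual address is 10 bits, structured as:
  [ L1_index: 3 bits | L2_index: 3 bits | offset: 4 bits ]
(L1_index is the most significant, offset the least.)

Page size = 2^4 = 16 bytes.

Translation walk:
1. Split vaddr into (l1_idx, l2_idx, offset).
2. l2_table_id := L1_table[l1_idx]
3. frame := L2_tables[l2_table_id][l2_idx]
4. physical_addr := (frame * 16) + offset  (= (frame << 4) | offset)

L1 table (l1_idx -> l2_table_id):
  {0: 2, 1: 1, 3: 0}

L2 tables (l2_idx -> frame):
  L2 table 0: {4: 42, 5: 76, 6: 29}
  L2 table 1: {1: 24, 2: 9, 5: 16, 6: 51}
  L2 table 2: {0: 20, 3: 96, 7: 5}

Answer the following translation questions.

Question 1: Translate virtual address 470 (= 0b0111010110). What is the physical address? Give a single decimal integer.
Answer: 1222

Derivation:
vaddr = 470 = 0b0111010110
Split: l1_idx=3, l2_idx=5, offset=6
L1[3] = 0
L2[0][5] = 76
paddr = 76 * 16 + 6 = 1222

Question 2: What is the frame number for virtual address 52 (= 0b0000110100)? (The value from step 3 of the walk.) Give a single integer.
vaddr = 52: l1_idx=0, l2_idx=3
L1[0] = 2; L2[2][3] = 96

Answer: 96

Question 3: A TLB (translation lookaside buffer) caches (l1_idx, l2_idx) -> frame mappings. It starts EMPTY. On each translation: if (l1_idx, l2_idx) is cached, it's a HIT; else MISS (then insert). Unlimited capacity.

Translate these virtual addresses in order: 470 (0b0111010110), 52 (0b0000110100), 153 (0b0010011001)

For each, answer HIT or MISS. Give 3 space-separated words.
Answer: MISS MISS MISS

Derivation:
vaddr=470: (3,5) not in TLB -> MISS, insert
vaddr=52: (0,3) not in TLB -> MISS, insert
vaddr=153: (1,1) not in TLB -> MISS, insert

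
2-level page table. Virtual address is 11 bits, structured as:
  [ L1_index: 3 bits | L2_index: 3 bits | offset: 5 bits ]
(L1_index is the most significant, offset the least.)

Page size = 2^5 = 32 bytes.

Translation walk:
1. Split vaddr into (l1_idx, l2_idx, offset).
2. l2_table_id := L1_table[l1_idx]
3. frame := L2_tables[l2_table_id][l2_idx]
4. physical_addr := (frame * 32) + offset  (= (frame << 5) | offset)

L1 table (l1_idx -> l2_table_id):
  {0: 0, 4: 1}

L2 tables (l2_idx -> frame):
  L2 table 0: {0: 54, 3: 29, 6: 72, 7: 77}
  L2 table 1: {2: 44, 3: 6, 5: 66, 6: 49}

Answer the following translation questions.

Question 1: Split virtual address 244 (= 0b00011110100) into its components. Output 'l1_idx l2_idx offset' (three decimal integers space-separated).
vaddr = 244 = 0b00011110100
  top 3 bits -> l1_idx = 0
  next 3 bits -> l2_idx = 7
  bottom 5 bits -> offset = 20

Answer: 0 7 20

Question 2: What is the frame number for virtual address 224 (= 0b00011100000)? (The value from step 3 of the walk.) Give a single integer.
Answer: 77

Derivation:
vaddr = 224: l1_idx=0, l2_idx=7
L1[0] = 0; L2[0][7] = 77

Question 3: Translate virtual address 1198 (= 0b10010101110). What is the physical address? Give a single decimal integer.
Answer: 2126

Derivation:
vaddr = 1198 = 0b10010101110
Split: l1_idx=4, l2_idx=5, offset=14
L1[4] = 1
L2[1][5] = 66
paddr = 66 * 32 + 14 = 2126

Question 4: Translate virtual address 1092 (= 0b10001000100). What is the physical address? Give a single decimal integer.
Answer: 1412

Derivation:
vaddr = 1092 = 0b10001000100
Split: l1_idx=4, l2_idx=2, offset=4
L1[4] = 1
L2[1][2] = 44
paddr = 44 * 32 + 4 = 1412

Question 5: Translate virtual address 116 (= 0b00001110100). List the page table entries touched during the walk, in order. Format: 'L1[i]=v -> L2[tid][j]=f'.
vaddr = 116 = 0b00001110100
Split: l1_idx=0, l2_idx=3, offset=20

Answer: L1[0]=0 -> L2[0][3]=29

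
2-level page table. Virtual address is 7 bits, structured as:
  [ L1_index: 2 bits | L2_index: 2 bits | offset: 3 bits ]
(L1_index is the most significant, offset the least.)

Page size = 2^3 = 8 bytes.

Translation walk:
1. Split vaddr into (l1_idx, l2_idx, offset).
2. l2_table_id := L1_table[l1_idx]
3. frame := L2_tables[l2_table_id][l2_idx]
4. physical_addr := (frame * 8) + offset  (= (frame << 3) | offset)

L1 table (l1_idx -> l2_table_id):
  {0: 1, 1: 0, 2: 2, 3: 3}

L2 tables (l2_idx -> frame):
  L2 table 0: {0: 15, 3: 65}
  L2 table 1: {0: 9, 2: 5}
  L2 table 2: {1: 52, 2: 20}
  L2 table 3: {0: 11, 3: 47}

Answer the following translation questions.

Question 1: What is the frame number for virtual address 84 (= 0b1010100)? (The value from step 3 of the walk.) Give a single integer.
vaddr = 84: l1_idx=2, l2_idx=2
L1[2] = 2; L2[2][2] = 20

Answer: 20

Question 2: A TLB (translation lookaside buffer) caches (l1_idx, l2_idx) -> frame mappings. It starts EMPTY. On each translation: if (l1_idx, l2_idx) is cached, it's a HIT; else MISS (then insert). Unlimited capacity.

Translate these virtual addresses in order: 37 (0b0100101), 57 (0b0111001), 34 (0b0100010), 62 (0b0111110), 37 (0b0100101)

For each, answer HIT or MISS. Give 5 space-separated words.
Answer: MISS MISS HIT HIT HIT

Derivation:
vaddr=37: (1,0) not in TLB -> MISS, insert
vaddr=57: (1,3) not in TLB -> MISS, insert
vaddr=34: (1,0) in TLB -> HIT
vaddr=62: (1,3) in TLB -> HIT
vaddr=37: (1,0) in TLB -> HIT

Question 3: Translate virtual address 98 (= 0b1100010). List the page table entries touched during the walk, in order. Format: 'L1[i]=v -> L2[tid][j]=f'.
Answer: L1[3]=3 -> L2[3][0]=11

Derivation:
vaddr = 98 = 0b1100010
Split: l1_idx=3, l2_idx=0, offset=2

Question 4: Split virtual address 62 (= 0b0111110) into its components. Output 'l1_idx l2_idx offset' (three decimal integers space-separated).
vaddr = 62 = 0b0111110
  top 2 bits -> l1_idx = 1
  next 2 bits -> l2_idx = 3
  bottom 3 bits -> offset = 6

Answer: 1 3 6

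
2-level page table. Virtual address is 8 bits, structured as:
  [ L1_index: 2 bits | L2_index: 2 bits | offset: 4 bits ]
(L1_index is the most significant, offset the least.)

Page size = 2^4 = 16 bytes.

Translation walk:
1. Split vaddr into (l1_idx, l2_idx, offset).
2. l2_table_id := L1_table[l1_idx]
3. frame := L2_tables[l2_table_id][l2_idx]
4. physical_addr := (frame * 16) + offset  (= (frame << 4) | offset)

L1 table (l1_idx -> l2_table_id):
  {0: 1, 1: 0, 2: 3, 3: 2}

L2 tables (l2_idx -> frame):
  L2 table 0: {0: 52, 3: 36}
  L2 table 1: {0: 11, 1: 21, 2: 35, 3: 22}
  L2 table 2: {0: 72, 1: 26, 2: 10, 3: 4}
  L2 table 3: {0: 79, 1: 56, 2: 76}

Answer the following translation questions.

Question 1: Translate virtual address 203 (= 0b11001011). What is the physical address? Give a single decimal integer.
vaddr = 203 = 0b11001011
Split: l1_idx=3, l2_idx=0, offset=11
L1[3] = 2
L2[2][0] = 72
paddr = 72 * 16 + 11 = 1163

Answer: 1163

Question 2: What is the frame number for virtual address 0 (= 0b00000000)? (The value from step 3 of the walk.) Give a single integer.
Answer: 11

Derivation:
vaddr = 0: l1_idx=0, l2_idx=0
L1[0] = 1; L2[1][0] = 11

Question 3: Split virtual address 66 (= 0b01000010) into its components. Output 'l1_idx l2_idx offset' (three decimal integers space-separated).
Answer: 1 0 2

Derivation:
vaddr = 66 = 0b01000010
  top 2 bits -> l1_idx = 1
  next 2 bits -> l2_idx = 0
  bottom 4 bits -> offset = 2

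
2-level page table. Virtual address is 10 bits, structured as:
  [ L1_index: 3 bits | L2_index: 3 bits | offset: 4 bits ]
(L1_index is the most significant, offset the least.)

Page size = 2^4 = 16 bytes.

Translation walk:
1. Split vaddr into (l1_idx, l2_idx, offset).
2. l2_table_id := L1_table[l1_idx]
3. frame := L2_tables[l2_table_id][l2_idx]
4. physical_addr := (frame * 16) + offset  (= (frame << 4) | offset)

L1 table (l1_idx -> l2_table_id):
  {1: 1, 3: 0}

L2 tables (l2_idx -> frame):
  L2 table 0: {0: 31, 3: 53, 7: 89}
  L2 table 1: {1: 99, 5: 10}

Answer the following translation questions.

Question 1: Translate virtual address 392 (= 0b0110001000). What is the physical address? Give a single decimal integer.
Answer: 504

Derivation:
vaddr = 392 = 0b0110001000
Split: l1_idx=3, l2_idx=0, offset=8
L1[3] = 0
L2[0][0] = 31
paddr = 31 * 16 + 8 = 504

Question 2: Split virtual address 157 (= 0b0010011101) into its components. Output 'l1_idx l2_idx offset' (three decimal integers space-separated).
Answer: 1 1 13

Derivation:
vaddr = 157 = 0b0010011101
  top 3 bits -> l1_idx = 1
  next 3 bits -> l2_idx = 1
  bottom 4 bits -> offset = 13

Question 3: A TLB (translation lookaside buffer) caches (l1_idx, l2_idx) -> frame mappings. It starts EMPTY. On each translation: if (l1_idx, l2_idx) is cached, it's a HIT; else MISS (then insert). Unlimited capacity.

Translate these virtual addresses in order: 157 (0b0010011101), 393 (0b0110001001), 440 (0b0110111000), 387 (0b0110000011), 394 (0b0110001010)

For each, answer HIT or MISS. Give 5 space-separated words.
vaddr=157: (1,1) not in TLB -> MISS, insert
vaddr=393: (3,0) not in TLB -> MISS, insert
vaddr=440: (3,3) not in TLB -> MISS, insert
vaddr=387: (3,0) in TLB -> HIT
vaddr=394: (3,0) in TLB -> HIT

Answer: MISS MISS MISS HIT HIT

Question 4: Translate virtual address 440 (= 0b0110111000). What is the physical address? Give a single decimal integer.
vaddr = 440 = 0b0110111000
Split: l1_idx=3, l2_idx=3, offset=8
L1[3] = 0
L2[0][3] = 53
paddr = 53 * 16 + 8 = 856

Answer: 856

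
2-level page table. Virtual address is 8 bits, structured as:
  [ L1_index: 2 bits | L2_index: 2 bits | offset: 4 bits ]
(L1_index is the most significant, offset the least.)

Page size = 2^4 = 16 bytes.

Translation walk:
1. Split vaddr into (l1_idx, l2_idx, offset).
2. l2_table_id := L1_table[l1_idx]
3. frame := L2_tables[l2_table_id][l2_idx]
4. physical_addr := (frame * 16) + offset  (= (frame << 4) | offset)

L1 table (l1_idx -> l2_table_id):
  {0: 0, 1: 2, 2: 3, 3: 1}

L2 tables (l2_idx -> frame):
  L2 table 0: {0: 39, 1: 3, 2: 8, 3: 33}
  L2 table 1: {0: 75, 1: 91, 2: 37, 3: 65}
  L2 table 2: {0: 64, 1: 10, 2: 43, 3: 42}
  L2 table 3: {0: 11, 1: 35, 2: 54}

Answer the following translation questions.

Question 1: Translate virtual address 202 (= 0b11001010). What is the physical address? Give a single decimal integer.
vaddr = 202 = 0b11001010
Split: l1_idx=3, l2_idx=0, offset=10
L1[3] = 1
L2[1][0] = 75
paddr = 75 * 16 + 10 = 1210

Answer: 1210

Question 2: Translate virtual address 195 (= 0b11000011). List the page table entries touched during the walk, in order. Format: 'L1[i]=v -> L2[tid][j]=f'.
vaddr = 195 = 0b11000011
Split: l1_idx=3, l2_idx=0, offset=3

Answer: L1[3]=1 -> L2[1][0]=75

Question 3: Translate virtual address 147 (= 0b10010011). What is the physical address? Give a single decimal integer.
vaddr = 147 = 0b10010011
Split: l1_idx=2, l2_idx=1, offset=3
L1[2] = 3
L2[3][1] = 35
paddr = 35 * 16 + 3 = 563

Answer: 563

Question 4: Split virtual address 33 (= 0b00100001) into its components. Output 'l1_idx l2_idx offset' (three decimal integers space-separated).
Answer: 0 2 1

Derivation:
vaddr = 33 = 0b00100001
  top 2 bits -> l1_idx = 0
  next 2 bits -> l2_idx = 2
  bottom 4 bits -> offset = 1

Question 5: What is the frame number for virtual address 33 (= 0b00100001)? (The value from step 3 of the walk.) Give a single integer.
Answer: 8

Derivation:
vaddr = 33: l1_idx=0, l2_idx=2
L1[0] = 0; L2[0][2] = 8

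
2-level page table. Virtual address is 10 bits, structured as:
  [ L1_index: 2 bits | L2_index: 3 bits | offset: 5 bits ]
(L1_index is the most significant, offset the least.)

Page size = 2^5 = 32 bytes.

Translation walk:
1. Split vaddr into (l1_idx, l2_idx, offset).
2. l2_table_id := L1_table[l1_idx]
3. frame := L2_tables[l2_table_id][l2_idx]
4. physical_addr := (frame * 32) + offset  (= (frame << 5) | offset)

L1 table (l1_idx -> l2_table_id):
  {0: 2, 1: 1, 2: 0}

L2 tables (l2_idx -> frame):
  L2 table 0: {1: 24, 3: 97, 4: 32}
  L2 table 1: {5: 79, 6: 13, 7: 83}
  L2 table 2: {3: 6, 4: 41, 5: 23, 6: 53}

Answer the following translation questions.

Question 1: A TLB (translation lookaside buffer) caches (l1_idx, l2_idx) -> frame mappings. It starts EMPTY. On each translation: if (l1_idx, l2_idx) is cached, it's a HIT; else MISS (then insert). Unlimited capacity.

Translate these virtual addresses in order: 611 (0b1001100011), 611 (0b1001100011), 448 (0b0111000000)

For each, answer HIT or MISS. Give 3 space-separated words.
Answer: MISS HIT MISS

Derivation:
vaddr=611: (2,3) not in TLB -> MISS, insert
vaddr=611: (2,3) in TLB -> HIT
vaddr=448: (1,6) not in TLB -> MISS, insert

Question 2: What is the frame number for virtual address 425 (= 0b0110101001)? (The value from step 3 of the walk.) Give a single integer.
vaddr = 425: l1_idx=1, l2_idx=5
L1[1] = 1; L2[1][5] = 79

Answer: 79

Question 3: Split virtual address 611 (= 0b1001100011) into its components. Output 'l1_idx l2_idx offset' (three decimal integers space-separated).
vaddr = 611 = 0b1001100011
  top 2 bits -> l1_idx = 2
  next 3 bits -> l2_idx = 3
  bottom 5 bits -> offset = 3

Answer: 2 3 3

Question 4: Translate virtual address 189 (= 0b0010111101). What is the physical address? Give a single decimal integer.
vaddr = 189 = 0b0010111101
Split: l1_idx=0, l2_idx=5, offset=29
L1[0] = 2
L2[2][5] = 23
paddr = 23 * 32 + 29 = 765

Answer: 765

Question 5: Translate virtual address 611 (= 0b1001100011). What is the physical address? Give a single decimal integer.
vaddr = 611 = 0b1001100011
Split: l1_idx=2, l2_idx=3, offset=3
L1[2] = 0
L2[0][3] = 97
paddr = 97 * 32 + 3 = 3107

Answer: 3107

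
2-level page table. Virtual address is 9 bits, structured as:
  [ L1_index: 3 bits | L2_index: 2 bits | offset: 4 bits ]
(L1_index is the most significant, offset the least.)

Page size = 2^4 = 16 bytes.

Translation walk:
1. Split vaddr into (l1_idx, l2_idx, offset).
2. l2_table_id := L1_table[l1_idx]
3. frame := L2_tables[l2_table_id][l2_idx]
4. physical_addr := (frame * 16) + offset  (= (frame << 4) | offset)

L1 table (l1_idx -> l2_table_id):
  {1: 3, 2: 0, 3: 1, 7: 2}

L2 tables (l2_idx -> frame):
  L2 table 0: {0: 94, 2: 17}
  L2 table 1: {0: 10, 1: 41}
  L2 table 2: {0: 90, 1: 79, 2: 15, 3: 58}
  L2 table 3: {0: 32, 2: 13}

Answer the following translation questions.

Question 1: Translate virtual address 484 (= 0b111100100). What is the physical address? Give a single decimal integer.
Answer: 244

Derivation:
vaddr = 484 = 0b111100100
Split: l1_idx=7, l2_idx=2, offset=4
L1[7] = 2
L2[2][2] = 15
paddr = 15 * 16 + 4 = 244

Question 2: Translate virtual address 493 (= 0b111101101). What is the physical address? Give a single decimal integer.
vaddr = 493 = 0b111101101
Split: l1_idx=7, l2_idx=2, offset=13
L1[7] = 2
L2[2][2] = 15
paddr = 15 * 16 + 13 = 253

Answer: 253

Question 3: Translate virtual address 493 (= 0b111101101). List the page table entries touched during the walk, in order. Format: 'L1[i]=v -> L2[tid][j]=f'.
vaddr = 493 = 0b111101101
Split: l1_idx=7, l2_idx=2, offset=13

Answer: L1[7]=2 -> L2[2][2]=15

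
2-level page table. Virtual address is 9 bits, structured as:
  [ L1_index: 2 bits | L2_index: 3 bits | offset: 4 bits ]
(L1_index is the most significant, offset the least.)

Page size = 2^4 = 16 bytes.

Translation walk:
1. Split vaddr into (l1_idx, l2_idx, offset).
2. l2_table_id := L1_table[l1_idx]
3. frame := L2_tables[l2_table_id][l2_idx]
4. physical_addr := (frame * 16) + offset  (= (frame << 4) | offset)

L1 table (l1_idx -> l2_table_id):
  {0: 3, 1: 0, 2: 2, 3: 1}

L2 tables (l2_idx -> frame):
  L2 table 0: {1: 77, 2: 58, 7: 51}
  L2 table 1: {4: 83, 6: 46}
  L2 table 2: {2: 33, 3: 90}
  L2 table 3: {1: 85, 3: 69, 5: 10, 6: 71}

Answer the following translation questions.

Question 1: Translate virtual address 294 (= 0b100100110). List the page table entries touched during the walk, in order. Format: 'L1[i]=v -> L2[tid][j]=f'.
Answer: L1[2]=2 -> L2[2][2]=33

Derivation:
vaddr = 294 = 0b100100110
Split: l1_idx=2, l2_idx=2, offset=6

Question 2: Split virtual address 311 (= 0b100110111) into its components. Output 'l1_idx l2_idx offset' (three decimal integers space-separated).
vaddr = 311 = 0b100110111
  top 2 bits -> l1_idx = 2
  next 3 bits -> l2_idx = 3
  bottom 4 bits -> offset = 7

Answer: 2 3 7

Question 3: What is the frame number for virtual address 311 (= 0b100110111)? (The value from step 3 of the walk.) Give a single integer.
Answer: 90

Derivation:
vaddr = 311: l1_idx=2, l2_idx=3
L1[2] = 2; L2[2][3] = 90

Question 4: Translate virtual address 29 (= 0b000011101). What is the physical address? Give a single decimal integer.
vaddr = 29 = 0b000011101
Split: l1_idx=0, l2_idx=1, offset=13
L1[0] = 3
L2[3][1] = 85
paddr = 85 * 16 + 13 = 1373

Answer: 1373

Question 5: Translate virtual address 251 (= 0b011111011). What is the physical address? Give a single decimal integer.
Answer: 827

Derivation:
vaddr = 251 = 0b011111011
Split: l1_idx=1, l2_idx=7, offset=11
L1[1] = 0
L2[0][7] = 51
paddr = 51 * 16 + 11 = 827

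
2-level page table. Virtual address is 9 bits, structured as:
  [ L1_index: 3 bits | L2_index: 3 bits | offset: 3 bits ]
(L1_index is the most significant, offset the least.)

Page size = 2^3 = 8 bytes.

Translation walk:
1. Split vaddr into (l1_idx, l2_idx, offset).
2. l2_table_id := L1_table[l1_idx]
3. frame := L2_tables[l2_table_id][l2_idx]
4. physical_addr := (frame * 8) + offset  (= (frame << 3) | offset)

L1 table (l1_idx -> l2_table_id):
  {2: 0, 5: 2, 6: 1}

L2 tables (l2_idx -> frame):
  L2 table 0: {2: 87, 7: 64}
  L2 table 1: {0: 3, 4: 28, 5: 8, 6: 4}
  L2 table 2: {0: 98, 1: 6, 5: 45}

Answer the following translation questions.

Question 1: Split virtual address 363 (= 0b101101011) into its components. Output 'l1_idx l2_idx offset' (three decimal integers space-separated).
vaddr = 363 = 0b101101011
  top 3 bits -> l1_idx = 5
  next 3 bits -> l2_idx = 5
  bottom 3 bits -> offset = 3

Answer: 5 5 3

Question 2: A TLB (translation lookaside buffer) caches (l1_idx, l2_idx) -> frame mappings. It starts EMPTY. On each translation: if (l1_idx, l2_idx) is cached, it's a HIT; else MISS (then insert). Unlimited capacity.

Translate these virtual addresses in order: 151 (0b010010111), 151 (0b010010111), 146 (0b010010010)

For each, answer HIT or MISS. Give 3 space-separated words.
Answer: MISS HIT HIT

Derivation:
vaddr=151: (2,2) not in TLB -> MISS, insert
vaddr=151: (2,2) in TLB -> HIT
vaddr=146: (2,2) in TLB -> HIT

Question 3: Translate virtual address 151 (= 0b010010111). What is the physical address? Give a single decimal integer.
vaddr = 151 = 0b010010111
Split: l1_idx=2, l2_idx=2, offset=7
L1[2] = 0
L2[0][2] = 87
paddr = 87 * 8 + 7 = 703

Answer: 703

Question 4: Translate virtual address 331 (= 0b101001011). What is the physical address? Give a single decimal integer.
Answer: 51

Derivation:
vaddr = 331 = 0b101001011
Split: l1_idx=5, l2_idx=1, offset=3
L1[5] = 2
L2[2][1] = 6
paddr = 6 * 8 + 3 = 51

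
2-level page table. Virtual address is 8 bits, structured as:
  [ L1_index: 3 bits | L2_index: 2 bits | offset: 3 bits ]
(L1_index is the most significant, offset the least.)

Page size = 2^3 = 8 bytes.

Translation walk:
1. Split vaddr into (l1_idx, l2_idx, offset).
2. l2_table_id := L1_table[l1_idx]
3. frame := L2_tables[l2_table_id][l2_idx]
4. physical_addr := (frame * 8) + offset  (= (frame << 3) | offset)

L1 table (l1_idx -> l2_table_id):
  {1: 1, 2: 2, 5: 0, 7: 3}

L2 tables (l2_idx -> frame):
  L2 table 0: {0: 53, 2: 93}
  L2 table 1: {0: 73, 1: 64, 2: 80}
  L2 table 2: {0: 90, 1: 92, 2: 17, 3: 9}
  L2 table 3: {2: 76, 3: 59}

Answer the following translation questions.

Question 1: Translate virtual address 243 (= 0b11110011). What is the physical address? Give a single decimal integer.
Answer: 611

Derivation:
vaddr = 243 = 0b11110011
Split: l1_idx=7, l2_idx=2, offset=3
L1[7] = 3
L2[3][2] = 76
paddr = 76 * 8 + 3 = 611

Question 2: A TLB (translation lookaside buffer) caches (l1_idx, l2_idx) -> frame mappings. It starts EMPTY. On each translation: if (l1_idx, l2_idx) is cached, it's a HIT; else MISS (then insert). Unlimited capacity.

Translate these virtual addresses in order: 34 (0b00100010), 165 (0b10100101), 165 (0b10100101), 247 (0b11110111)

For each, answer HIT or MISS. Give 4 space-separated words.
vaddr=34: (1,0) not in TLB -> MISS, insert
vaddr=165: (5,0) not in TLB -> MISS, insert
vaddr=165: (5,0) in TLB -> HIT
vaddr=247: (7,2) not in TLB -> MISS, insert

Answer: MISS MISS HIT MISS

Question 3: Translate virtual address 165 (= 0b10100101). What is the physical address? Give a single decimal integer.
vaddr = 165 = 0b10100101
Split: l1_idx=5, l2_idx=0, offset=5
L1[5] = 0
L2[0][0] = 53
paddr = 53 * 8 + 5 = 429

Answer: 429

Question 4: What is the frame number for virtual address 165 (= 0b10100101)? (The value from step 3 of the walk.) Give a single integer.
Answer: 53

Derivation:
vaddr = 165: l1_idx=5, l2_idx=0
L1[5] = 0; L2[0][0] = 53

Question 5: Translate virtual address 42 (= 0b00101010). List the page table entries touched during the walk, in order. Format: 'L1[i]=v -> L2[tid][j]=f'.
Answer: L1[1]=1 -> L2[1][1]=64

Derivation:
vaddr = 42 = 0b00101010
Split: l1_idx=1, l2_idx=1, offset=2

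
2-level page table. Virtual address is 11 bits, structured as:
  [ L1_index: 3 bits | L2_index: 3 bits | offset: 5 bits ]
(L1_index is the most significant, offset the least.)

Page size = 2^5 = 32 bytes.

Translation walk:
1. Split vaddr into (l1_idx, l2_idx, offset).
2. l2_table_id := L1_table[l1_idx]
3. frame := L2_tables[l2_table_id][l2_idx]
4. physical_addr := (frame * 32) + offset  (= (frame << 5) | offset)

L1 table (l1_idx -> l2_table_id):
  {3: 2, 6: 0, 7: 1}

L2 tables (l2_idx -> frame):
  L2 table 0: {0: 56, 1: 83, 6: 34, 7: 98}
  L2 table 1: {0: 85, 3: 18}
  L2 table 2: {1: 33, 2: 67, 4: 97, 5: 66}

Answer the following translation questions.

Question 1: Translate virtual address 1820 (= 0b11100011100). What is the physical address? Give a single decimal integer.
vaddr = 1820 = 0b11100011100
Split: l1_idx=7, l2_idx=0, offset=28
L1[7] = 1
L2[1][0] = 85
paddr = 85 * 32 + 28 = 2748

Answer: 2748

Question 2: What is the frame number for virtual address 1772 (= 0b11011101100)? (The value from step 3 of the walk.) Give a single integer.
vaddr = 1772: l1_idx=6, l2_idx=7
L1[6] = 0; L2[0][7] = 98

Answer: 98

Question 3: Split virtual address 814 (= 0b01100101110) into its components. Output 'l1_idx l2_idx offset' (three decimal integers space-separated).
vaddr = 814 = 0b01100101110
  top 3 bits -> l1_idx = 3
  next 3 bits -> l2_idx = 1
  bottom 5 bits -> offset = 14

Answer: 3 1 14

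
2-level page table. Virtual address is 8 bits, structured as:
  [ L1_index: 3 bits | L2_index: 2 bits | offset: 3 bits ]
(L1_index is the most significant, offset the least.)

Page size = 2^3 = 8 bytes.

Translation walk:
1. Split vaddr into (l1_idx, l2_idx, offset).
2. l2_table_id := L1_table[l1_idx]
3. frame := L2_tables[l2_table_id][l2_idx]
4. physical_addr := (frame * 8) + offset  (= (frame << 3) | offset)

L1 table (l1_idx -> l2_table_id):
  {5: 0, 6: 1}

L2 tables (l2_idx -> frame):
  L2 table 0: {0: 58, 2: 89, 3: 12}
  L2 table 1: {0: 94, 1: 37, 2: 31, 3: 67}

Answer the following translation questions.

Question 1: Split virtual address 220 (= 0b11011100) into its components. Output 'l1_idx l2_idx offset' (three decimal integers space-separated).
vaddr = 220 = 0b11011100
  top 3 bits -> l1_idx = 6
  next 2 bits -> l2_idx = 3
  bottom 3 bits -> offset = 4

Answer: 6 3 4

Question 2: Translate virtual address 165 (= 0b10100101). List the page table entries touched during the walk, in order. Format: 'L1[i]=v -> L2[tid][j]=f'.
vaddr = 165 = 0b10100101
Split: l1_idx=5, l2_idx=0, offset=5

Answer: L1[5]=0 -> L2[0][0]=58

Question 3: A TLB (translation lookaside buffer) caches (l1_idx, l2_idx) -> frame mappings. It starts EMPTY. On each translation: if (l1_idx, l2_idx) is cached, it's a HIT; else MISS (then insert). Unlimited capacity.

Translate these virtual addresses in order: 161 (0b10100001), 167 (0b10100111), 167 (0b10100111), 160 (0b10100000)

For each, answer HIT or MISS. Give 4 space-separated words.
vaddr=161: (5,0) not in TLB -> MISS, insert
vaddr=167: (5,0) in TLB -> HIT
vaddr=167: (5,0) in TLB -> HIT
vaddr=160: (5,0) in TLB -> HIT

Answer: MISS HIT HIT HIT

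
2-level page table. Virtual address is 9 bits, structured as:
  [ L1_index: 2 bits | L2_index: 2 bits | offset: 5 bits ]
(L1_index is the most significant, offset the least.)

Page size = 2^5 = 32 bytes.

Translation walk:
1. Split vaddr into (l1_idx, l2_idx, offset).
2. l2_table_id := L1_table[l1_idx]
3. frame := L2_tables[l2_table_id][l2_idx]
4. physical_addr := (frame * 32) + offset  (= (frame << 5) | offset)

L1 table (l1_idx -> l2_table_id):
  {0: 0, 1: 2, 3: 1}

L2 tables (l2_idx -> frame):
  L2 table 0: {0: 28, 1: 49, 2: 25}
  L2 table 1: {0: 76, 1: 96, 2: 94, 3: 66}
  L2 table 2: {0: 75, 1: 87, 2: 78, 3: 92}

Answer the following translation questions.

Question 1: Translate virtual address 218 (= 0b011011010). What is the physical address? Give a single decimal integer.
Answer: 2522

Derivation:
vaddr = 218 = 0b011011010
Split: l1_idx=1, l2_idx=2, offset=26
L1[1] = 2
L2[2][2] = 78
paddr = 78 * 32 + 26 = 2522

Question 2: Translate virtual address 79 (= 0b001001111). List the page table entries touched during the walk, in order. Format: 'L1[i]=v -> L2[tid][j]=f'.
vaddr = 79 = 0b001001111
Split: l1_idx=0, l2_idx=2, offset=15

Answer: L1[0]=0 -> L2[0][2]=25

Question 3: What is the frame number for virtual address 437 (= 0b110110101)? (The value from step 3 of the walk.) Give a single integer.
Answer: 96

Derivation:
vaddr = 437: l1_idx=3, l2_idx=1
L1[3] = 1; L2[1][1] = 96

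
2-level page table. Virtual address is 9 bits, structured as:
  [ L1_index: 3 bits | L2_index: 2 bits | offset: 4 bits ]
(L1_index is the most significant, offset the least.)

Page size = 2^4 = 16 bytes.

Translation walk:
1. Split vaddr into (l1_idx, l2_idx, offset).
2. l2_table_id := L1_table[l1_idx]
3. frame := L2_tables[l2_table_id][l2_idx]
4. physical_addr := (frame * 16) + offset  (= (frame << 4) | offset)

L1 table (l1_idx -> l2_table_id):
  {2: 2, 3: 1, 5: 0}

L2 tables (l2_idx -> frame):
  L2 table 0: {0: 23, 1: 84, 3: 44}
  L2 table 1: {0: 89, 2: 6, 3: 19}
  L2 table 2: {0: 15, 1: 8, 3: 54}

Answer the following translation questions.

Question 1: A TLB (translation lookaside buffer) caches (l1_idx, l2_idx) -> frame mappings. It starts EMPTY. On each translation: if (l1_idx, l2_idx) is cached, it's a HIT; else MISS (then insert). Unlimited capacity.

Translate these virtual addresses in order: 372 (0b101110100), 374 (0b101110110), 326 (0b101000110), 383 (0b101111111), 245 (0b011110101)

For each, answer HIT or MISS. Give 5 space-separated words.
vaddr=372: (5,3) not in TLB -> MISS, insert
vaddr=374: (5,3) in TLB -> HIT
vaddr=326: (5,0) not in TLB -> MISS, insert
vaddr=383: (5,3) in TLB -> HIT
vaddr=245: (3,3) not in TLB -> MISS, insert

Answer: MISS HIT MISS HIT MISS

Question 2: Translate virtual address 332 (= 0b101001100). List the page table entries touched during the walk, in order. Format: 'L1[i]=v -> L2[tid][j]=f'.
Answer: L1[5]=0 -> L2[0][0]=23

Derivation:
vaddr = 332 = 0b101001100
Split: l1_idx=5, l2_idx=0, offset=12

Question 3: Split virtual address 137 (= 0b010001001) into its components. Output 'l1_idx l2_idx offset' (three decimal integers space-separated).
Answer: 2 0 9

Derivation:
vaddr = 137 = 0b010001001
  top 3 bits -> l1_idx = 2
  next 2 bits -> l2_idx = 0
  bottom 4 bits -> offset = 9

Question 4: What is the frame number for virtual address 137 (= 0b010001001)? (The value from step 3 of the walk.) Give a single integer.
vaddr = 137: l1_idx=2, l2_idx=0
L1[2] = 2; L2[2][0] = 15

Answer: 15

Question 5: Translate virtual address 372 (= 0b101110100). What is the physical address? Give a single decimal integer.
Answer: 708

Derivation:
vaddr = 372 = 0b101110100
Split: l1_idx=5, l2_idx=3, offset=4
L1[5] = 0
L2[0][3] = 44
paddr = 44 * 16 + 4 = 708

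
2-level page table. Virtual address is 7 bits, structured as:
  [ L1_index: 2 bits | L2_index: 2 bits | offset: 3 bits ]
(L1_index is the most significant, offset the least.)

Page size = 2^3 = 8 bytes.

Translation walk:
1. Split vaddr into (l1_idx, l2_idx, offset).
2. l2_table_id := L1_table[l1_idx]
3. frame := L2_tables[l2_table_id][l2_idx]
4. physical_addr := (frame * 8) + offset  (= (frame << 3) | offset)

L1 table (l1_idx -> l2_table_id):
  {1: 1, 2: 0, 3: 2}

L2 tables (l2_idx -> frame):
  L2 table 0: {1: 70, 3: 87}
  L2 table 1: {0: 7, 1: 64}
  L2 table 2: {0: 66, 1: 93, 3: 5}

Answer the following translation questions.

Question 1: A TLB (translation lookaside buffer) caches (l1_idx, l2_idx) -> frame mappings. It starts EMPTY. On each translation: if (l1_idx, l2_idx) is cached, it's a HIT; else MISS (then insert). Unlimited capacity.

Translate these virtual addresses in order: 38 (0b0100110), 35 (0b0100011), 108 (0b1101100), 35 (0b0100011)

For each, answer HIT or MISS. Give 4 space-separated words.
Answer: MISS HIT MISS HIT

Derivation:
vaddr=38: (1,0) not in TLB -> MISS, insert
vaddr=35: (1,0) in TLB -> HIT
vaddr=108: (3,1) not in TLB -> MISS, insert
vaddr=35: (1,0) in TLB -> HIT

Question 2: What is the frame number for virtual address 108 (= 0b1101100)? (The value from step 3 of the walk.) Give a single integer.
vaddr = 108: l1_idx=3, l2_idx=1
L1[3] = 2; L2[2][1] = 93

Answer: 93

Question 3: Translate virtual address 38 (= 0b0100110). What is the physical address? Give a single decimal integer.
vaddr = 38 = 0b0100110
Split: l1_idx=1, l2_idx=0, offset=6
L1[1] = 1
L2[1][0] = 7
paddr = 7 * 8 + 6 = 62

Answer: 62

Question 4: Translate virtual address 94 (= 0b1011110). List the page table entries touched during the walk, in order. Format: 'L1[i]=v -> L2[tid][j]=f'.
Answer: L1[2]=0 -> L2[0][3]=87

Derivation:
vaddr = 94 = 0b1011110
Split: l1_idx=2, l2_idx=3, offset=6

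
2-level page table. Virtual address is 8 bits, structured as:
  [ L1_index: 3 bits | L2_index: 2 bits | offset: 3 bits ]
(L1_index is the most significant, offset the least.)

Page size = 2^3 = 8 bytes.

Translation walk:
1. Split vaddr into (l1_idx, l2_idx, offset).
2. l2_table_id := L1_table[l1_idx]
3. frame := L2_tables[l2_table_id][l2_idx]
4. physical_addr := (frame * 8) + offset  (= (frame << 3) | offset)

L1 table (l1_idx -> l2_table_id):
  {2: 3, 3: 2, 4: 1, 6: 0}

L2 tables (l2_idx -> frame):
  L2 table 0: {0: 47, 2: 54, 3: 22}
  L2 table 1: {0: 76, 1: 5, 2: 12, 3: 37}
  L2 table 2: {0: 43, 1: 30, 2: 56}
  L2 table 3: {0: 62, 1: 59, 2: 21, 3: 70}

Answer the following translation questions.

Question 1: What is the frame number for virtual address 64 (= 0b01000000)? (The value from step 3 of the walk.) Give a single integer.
Answer: 62

Derivation:
vaddr = 64: l1_idx=2, l2_idx=0
L1[2] = 3; L2[3][0] = 62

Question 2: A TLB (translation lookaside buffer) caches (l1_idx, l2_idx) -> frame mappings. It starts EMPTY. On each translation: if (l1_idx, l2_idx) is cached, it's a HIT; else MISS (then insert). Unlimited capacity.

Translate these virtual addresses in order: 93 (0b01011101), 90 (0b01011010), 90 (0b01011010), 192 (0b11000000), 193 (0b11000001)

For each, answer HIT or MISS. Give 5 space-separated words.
vaddr=93: (2,3) not in TLB -> MISS, insert
vaddr=90: (2,3) in TLB -> HIT
vaddr=90: (2,3) in TLB -> HIT
vaddr=192: (6,0) not in TLB -> MISS, insert
vaddr=193: (6,0) in TLB -> HIT

Answer: MISS HIT HIT MISS HIT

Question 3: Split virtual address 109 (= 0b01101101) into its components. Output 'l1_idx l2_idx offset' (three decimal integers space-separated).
vaddr = 109 = 0b01101101
  top 3 bits -> l1_idx = 3
  next 2 bits -> l2_idx = 1
  bottom 3 bits -> offset = 5

Answer: 3 1 5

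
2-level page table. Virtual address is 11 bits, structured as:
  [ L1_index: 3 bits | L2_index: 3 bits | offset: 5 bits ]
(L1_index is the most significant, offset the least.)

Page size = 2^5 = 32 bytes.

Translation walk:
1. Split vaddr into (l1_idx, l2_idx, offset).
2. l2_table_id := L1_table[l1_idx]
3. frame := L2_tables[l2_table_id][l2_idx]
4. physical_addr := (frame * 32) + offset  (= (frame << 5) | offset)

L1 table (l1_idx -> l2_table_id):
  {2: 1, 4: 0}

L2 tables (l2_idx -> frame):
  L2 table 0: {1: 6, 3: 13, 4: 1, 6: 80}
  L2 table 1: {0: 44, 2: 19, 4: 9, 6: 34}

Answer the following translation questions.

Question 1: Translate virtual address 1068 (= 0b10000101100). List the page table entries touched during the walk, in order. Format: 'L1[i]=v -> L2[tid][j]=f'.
vaddr = 1068 = 0b10000101100
Split: l1_idx=4, l2_idx=1, offset=12

Answer: L1[4]=0 -> L2[0][1]=6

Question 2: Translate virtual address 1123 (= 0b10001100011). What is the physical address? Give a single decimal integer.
vaddr = 1123 = 0b10001100011
Split: l1_idx=4, l2_idx=3, offset=3
L1[4] = 0
L2[0][3] = 13
paddr = 13 * 32 + 3 = 419

Answer: 419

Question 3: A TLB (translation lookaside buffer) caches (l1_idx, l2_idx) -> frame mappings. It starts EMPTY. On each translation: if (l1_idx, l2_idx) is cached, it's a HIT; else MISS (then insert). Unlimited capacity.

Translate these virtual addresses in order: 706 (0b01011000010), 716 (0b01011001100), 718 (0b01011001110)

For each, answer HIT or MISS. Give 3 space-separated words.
Answer: MISS HIT HIT

Derivation:
vaddr=706: (2,6) not in TLB -> MISS, insert
vaddr=716: (2,6) in TLB -> HIT
vaddr=718: (2,6) in TLB -> HIT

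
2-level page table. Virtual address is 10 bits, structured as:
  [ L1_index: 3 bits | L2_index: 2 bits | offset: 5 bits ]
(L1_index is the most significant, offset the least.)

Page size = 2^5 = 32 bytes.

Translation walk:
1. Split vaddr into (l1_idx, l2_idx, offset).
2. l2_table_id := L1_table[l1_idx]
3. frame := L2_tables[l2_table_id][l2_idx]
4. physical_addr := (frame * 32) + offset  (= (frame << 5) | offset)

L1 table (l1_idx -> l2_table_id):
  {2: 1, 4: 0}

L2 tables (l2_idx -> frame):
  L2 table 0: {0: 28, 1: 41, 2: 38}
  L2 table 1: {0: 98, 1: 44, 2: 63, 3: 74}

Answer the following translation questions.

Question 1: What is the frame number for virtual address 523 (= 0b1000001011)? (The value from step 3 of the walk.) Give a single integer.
vaddr = 523: l1_idx=4, l2_idx=0
L1[4] = 0; L2[0][0] = 28

Answer: 28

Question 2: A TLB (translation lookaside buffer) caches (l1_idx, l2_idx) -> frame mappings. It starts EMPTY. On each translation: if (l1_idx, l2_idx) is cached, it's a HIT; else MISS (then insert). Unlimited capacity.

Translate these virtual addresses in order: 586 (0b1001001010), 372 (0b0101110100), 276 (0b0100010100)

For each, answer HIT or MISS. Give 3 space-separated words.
vaddr=586: (4,2) not in TLB -> MISS, insert
vaddr=372: (2,3) not in TLB -> MISS, insert
vaddr=276: (2,0) not in TLB -> MISS, insert

Answer: MISS MISS MISS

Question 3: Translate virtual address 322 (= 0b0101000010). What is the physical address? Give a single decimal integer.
vaddr = 322 = 0b0101000010
Split: l1_idx=2, l2_idx=2, offset=2
L1[2] = 1
L2[1][2] = 63
paddr = 63 * 32 + 2 = 2018

Answer: 2018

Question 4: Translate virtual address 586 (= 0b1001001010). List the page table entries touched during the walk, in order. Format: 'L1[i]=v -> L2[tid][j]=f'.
vaddr = 586 = 0b1001001010
Split: l1_idx=4, l2_idx=2, offset=10

Answer: L1[4]=0 -> L2[0][2]=38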